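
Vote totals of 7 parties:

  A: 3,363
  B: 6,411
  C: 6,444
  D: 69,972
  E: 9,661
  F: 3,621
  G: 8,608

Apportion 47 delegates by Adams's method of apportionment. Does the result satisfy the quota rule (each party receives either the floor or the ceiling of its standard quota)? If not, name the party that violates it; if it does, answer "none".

Standard quotas: A 1.462, B 2.788, C 2.802, D 30.428, E 4.201, F 1.575, G 3.743.
Adams allocation: A 2, B 3, C 3, D 29, E 4, F 2, G 4.
D has quota 30.428 (lower 30, upper 31) but receives 29 — outside the quota interval.

D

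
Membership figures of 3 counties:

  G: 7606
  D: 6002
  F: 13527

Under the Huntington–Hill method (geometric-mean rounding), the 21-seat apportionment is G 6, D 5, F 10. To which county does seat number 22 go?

Priority for the next seat is population ÷ (√(s·(s+1))).
Priorities: G 1173.631, D 1095.810, F 1289.749.
Highest priority: F.

F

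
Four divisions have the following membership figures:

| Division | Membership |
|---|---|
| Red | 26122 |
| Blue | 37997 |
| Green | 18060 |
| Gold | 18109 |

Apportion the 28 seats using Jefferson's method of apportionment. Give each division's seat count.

Red 7, Blue 11, Green 5, Gold 5

Standard divisor 100288/28 ≈ 3581.714; standard quotas: Red 7.293, Blue 10.609, Green 5.042, Gold 5.056.
Rounding down gives 7, 10, 5, 5 = 27 seats, so the divisor must be adjusted.
With modified divisor 3400: modified quotas Red 7.683, Blue 11.176, Green 5.312, Gold 5.326.
Rounding down: Red 7, Blue 11, Green 5, Gold 5 (total 28).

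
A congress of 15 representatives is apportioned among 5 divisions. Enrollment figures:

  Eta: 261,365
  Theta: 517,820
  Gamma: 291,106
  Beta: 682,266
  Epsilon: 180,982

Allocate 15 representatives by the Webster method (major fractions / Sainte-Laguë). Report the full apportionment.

Eta 2, Theta 4, Gamma 2, Beta 6, Epsilon 1

Standard divisor 1933539/15 ≈ 128902.6; standard quotas: Eta 2.028, Theta 4.017, Gamma 2.258, Beta 5.293, Epsilon 1.404.
Rounding to the nearest integer gives 2, 4, 2, 5, 1 = 14 seats, so the divisor must be adjusted.
With modified divisor 122400: modified quotas Eta 2.135, Theta 4.231, Gamma 2.378, Beta 5.574, Epsilon 1.479.
Rounding to the nearest integer: Eta 2, Theta 4, Gamma 2, Beta 6, Epsilon 1 (total 15).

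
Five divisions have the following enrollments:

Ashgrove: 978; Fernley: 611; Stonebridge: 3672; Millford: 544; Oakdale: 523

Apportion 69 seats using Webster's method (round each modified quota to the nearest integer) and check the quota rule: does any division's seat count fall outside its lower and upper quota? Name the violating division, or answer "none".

Stonebridge

Standard quotas: Ashgrove 10.664, Fernley 6.662, Stonebridge 40.039, Millford 5.932, Oakdale 5.703.
Webster allocation: Ashgrove 11, Fernley 7, Stonebridge 39, Millford 6, Oakdale 6.
Stonebridge has quota 40.039 (lower 40, upper 41) but receives 39 — outside the quota interval.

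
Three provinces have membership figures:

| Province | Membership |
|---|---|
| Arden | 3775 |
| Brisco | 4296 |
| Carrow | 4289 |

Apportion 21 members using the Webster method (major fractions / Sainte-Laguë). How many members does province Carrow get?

7

Standard divisor 12360/21 ≈ 588.571; standard quotas: Arden 6.414, Brisco 7.299, Carrow 7.287.
Rounding to the nearest integer gives 6, 7, 7 = 20 seats, so the divisor must be adjusted.
With modified divisor 577: modified quotas Arden 6.542, Brisco 7.445, Carrow 7.433.
Rounding to the nearest integer: Arden 7, Brisco 7, Carrow 7 (total 21).
Carrow receives 7.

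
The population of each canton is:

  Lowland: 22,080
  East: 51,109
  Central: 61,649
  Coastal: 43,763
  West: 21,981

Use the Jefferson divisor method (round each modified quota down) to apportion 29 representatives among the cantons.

Standard divisor 200582/29 ≈ 6916.621; standard quotas: Lowland 3.192, East 7.389, Central 8.913, Coastal 6.327, West 3.178.
Rounding down gives 3, 7, 8, 6, 3 = 27 seats, so the divisor must be adjusted.
With modified divisor 6300: modified quotas Lowland 3.505, East 8.113, Central 9.786, Coastal 6.947, West 3.489.
Rounding down: Lowland 3, East 8, Central 9, Coastal 6, West 3 (total 29).

Lowland 3, East 8, Central 9, Coastal 6, West 3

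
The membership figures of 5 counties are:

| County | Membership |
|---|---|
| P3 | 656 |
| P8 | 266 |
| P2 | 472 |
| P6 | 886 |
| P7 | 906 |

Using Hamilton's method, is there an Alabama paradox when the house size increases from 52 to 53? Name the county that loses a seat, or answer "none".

none

At 52 seats: P3 11, P8 4, P2 8, P6 14, P7 15.
At 53 seats: P3 11, P8 4, P2 8, P6 15, P7 15.
No county's allocation decreased.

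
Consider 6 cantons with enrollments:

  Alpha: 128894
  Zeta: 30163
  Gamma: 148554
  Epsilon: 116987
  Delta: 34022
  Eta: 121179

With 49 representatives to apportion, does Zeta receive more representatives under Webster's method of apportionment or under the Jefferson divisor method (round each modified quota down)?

Webster

Webster: Alpha 11, Zeta 3, Gamma 12, Epsilon 10, Delta 3, Eta 10.
Jefferson: Alpha 11, Zeta 2, Gamma 13, Epsilon 10, Delta 3, Eta 10.
Zeta gets 3 under Webster and 2 under Jefferson.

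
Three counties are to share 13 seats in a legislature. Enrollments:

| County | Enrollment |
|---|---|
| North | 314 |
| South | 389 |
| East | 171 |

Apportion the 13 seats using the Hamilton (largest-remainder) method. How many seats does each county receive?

The standard divisor is 874/13 ≈ 67.231.
Standard quotas: North 4.670, South 5.786, East 2.543.
Lower quotas: North 4, South 5, East 2 (sum 11, leaving 2 seats).
Remainders in descending order: South 0.786, North 0.670, East 0.543.
Largest remainders: South, North receive the extra seats.

North: 5; South: 6; East: 2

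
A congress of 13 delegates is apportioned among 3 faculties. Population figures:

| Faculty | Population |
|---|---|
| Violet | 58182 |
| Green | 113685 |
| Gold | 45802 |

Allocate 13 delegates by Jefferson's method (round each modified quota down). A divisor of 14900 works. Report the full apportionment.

Violet: 3, Green: 7, Gold: 3

With modified divisor 14900: modified quotas Violet 3.905, Green 7.630, Gold 3.074.
Rounding down: Violet 3, Green 7, Gold 3 (total 13).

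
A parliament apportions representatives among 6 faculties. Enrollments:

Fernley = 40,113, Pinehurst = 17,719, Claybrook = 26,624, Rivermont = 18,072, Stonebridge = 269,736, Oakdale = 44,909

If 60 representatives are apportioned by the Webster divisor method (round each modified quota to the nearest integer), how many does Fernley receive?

Standard divisor 417173/60 ≈ 6952.883; standard quotas: Fernley 5.769, Pinehurst 2.548, Claybrook 3.829, Rivermont 2.599, Stonebridge 38.795, Oakdale 6.459.
Rounding to the nearest integer gives 6, 3, 4, 3, 39, 6 = 61 seats, so the divisor must be adjusted.
With modified divisor 7030.57: modified quotas Fernley 5.706, Pinehurst 2.520, Claybrook 3.787, Rivermont 2.570, Stonebridge 38.366, Oakdale 6.388.
Rounding to the nearest integer: Fernley 6, Pinehurst 3, Claybrook 4, Rivermont 3, Stonebridge 38, Oakdale 6 (total 60).
Fernley receives 6.

6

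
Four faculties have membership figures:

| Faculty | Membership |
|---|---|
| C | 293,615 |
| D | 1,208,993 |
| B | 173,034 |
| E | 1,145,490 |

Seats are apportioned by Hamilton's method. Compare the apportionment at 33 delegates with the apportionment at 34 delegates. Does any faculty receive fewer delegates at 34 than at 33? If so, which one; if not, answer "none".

At 33 seats: C 4, D 14, B 2, E 13.
At 34 seats: C 3, D 15, B 2, E 14.
C drops from 4 to 3.

C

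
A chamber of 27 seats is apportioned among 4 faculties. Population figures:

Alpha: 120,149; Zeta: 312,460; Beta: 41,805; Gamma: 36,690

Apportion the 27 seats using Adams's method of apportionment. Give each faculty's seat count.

Alpha 6, Zeta 16, Beta 3, Gamma 2

Standard divisor 511104/27 ≈ 18929.778; standard quotas: Alpha 6.347, Zeta 16.506, Beta 2.208, Gamma 1.938.
Rounding up gives 7, 17, 3, 2 = 29 seats, so the divisor must be adjusted.
With modified divisor 20400: modified quotas Alpha 5.890, Zeta 15.317, Beta 2.049, Gamma 1.799.
Rounding up: Alpha 6, Zeta 16, Beta 3, Gamma 2 (total 27).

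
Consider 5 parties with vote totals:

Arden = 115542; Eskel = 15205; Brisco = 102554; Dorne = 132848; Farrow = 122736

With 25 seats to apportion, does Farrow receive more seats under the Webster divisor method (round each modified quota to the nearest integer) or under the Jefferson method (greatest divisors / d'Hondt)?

Webster: Arden 6, Eskel 1, Brisco 5, Dorne 7, Farrow 6.
Jefferson: Arden 6, Eskel 0, Brisco 5, Dorne 7, Farrow 7.
Farrow gets 6 under Webster and 7 under Jefferson.

Jefferson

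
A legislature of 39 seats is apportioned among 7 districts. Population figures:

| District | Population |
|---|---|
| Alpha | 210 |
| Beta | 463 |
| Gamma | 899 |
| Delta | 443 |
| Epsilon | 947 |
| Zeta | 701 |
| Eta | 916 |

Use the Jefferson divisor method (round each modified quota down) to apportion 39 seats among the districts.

Standard divisor 4579/39 ≈ 117.41; standard quotas: Alpha 1.789, Beta 3.943, Gamma 7.657, Delta 3.773, Epsilon 8.066, Zeta 5.971, Eta 7.802.
Rounding down gives 1, 3, 7, 3, 8, 5, 7 = 34 seats, so the divisor must be adjusted.
With modified divisor 110: modified quotas Alpha 1.909, Beta 4.209, Gamma 8.173, Delta 4.027, Epsilon 8.609, Zeta 6.373, Eta 8.327.
Rounding down: Alpha 1, Beta 4, Gamma 8, Delta 4, Epsilon 8, Zeta 6, Eta 8 (total 39).

Alpha 1; Beta 4; Gamma 8; Delta 4; Epsilon 8; Zeta 6; Eta 8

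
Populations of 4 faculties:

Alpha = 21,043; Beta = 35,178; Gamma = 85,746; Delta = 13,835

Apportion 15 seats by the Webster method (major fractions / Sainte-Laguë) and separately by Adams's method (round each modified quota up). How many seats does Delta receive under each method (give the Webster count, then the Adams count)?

Webster: Alpha 2, Beta 3, Gamma 9, Delta 1.
Adams: Alpha 2, Beta 3, Gamma 8, Delta 2.
Delta gets 1 under Webster and 2 under Adams.

1 and 2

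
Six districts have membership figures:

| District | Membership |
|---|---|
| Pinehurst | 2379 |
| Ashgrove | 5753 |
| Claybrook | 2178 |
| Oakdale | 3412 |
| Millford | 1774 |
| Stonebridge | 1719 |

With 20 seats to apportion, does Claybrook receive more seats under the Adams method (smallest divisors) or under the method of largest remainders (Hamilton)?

Adams: Pinehurst 3, Ashgrove 6, Claybrook 3, Oakdale 4, Millford 2, Stonebridge 2.
Hamilton: Pinehurst 3, Ashgrove 7, Claybrook 2, Oakdale 4, Millford 2, Stonebridge 2.
Claybrook gets 3 under Adams and 2 under Hamilton.

Adams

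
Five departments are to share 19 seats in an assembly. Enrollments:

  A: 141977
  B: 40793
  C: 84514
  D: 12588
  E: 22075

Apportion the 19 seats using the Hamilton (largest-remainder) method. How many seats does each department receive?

A 9, B 3, C 5, D 1, E 1

The standard divisor is 301947/19 ≈ 15891.947.
Standard quotas: A 8.9339, B 2.5669, C 5.3180, D 0.7921, E 1.3891.
Lower quotas: A 8, B 2, C 5, D 0, E 1 (sum 16, leaving 3 seats).
Remainders in descending order: A 0.9339, D 0.7921, B 0.5669, E 0.3891, C 0.3180.
The surplus seats go to A, D, B.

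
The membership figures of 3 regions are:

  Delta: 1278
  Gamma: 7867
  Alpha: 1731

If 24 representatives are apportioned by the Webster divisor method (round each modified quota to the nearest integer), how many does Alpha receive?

Standard divisor 10876/24 ≈ 453.167; standard quotas: Delta 2.820, Gamma 17.360, Alpha 3.820.
Rounding to the nearest integer gives Delta 3, Gamma 17, Alpha 4 — total 24, matching the house size, so no adjustment is needed.
Alpha receives 4.

4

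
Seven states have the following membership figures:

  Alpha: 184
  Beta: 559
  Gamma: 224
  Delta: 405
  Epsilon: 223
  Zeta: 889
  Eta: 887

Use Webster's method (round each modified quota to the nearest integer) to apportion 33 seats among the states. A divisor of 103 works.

Alpha=2; Beta=5; Gamma=2; Delta=4; Epsilon=2; Zeta=9; Eta=9

With modified divisor 103: modified quotas Alpha 1.786, Beta 5.427, Gamma 2.175, Delta 3.932, Epsilon 2.165, Zeta 8.631, Eta 8.612.
Rounding to the nearest integer: Alpha 2, Beta 5, Gamma 2, Delta 4, Epsilon 2, Zeta 9, Eta 9 (total 33).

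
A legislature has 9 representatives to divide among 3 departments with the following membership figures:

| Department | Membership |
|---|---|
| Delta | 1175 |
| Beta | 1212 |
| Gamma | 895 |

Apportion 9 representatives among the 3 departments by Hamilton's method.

Delta=3, Beta=3, Gamma=3

Standard divisor: 3282 ÷ 9 ≈ 364.667.
Standard quotas: Delta 3.222, Beta 3.324, Gamma 2.454.
Lower quotas: Delta 3, Beta 3, Gamma 2 (sum 8, leaving 1 seat).
Remainders in descending order: Gamma 0.454, Beta 0.324, Delta 0.222.
The surplus seat goes to Gamma.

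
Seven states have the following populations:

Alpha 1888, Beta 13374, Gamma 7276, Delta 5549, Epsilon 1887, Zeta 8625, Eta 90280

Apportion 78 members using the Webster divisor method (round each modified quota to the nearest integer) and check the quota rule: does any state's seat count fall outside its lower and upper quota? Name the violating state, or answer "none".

Standard quotas: Alpha 1.143, Beta 8.094, Gamma 4.404, Delta 3.358, Epsilon 1.142, Zeta 5.220, Eta 54.639.
Webster allocation: Alpha 1, Beta 8, Gamma 4, Delta 3, Epsilon 1, Zeta 5, Eta 56.
Eta has quota 54.639 (lower 54, upper 55) but receives 56 — outside the quota interval.

Eta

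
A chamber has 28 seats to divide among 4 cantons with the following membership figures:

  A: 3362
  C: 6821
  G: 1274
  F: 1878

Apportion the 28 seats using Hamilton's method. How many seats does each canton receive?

Total 13335; standard divisor 13335/28 ≈ 476.25.
Standard quotas: A 7.0593, C 14.3223, G 2.6751, F 3.9433.
Lower quotas: A 7, C 14, G 2, F 3 (sum 26, leaving 2 seats).
Remainders in descending order: F 0.9433, G 0.6751, C 0.3223, A 0.0593.
Largest remainders: F, G receive the extra seats.

A 7, C 14, G 3, F 4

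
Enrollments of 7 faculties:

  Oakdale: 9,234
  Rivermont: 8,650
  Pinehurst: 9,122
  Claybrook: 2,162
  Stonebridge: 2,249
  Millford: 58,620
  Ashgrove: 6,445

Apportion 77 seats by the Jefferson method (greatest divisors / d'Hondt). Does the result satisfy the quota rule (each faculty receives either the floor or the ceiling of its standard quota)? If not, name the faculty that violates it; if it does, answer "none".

Standard quotas: Oakdale 7.369, Rivermont 6.903, Pinehurst 7.280, Claybrook 1.725, Stonebridge 1.795, Millford 46.783, Ashgrove 5.144.
Jefferson allocation: Oakdale 7, Rivermont 7, Pinehurst 7, Claybrook 1, Stonebridge 1, Millford 49, Ashgrove 5.
Millford has quota 46.783 (lower 46, upper 47) but receives 49 — outside the quota interval.

Millford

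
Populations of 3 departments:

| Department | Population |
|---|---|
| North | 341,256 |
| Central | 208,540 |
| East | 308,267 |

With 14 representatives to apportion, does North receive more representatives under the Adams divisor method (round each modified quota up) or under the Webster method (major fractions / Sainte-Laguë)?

Adams: North 5, Central 4, East 5.
Webster: North 6, Central 3, East 5.
North gets 5 under Adams and 6 under Webster.

Webster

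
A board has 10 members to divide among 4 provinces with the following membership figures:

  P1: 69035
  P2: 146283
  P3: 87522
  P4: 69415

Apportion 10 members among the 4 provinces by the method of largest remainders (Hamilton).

P1: 2; P2: 4; P3: 2; P4: 2

Standard divisor: 372255 ÷ 10 ≈ 37225.5.
Standard quotas: P1 1.8545, P2 3.9296, P3 2.3511, P4 1.8647.
Lower quotas: P1 1, P2 3, P3 2, P4 1 (sum 7, leaving 3 seats).
Remainders in descending order: P2 0.9296, P4 0.8647, P1 0.8545, P3 0.3511.
The surplus seats go to P2, P4, P1.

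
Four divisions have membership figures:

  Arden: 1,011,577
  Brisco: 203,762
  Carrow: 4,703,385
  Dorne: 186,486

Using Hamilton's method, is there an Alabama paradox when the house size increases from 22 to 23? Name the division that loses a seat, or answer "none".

Dorne

At 22 seats: Arden 3, Brisco 1, Carrow 17, Dorne 1.
At 23 seats: Arden 4, Brisco 1, Carrow 18, Dorne 0.
Dorne drops from 1 to 0.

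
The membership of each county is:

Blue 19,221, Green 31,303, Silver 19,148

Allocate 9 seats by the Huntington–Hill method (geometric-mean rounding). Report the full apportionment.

With divisor 7832: modified quotas Blue 2.454, Green 3.997, Silver 2.445.
Geometric-mean thresholds: Blue √(2·3)=2.449, Green √(3·4)=3.464, Silver √(2·3)=2.449.
Each quota rounded against its threshold gives Blue 3, Green 4, Silver 2 (total 9).

Blue=3, Green=4, Silver=2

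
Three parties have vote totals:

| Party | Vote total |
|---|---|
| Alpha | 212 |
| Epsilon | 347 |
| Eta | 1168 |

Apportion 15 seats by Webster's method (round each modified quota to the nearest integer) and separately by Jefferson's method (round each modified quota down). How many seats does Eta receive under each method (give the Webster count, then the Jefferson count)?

Webster: Alpha 2, Epsilon 3, Eta 10.
Jefferson: Alpha 1, Epsilon 3, Eta 11.
Eta gets 10 under Webster and 11 under Jefferson.

10 and 11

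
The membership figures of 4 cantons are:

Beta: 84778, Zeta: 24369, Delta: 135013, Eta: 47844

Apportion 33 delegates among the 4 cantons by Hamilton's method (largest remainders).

Total 292004; standard divisor 292004/33 ≈ 8848.606.
Standard quotas: Beta 9.5809, Zeta 2.7540, Delta 15.2581, Eta 5.4070.
Lower quotas: Beta 9, Zeta 2, Delta 15, Eta 5 (sum 31, leaving 2 seats).
Remainders in descending order: Zeta 0.7540, Beta 0.5809, Eta 0.4070, Delta 0.2581.
The surplus seats go to Zeta, Beta.

Beta=10; Zeta=3; Delta=15; Eta=5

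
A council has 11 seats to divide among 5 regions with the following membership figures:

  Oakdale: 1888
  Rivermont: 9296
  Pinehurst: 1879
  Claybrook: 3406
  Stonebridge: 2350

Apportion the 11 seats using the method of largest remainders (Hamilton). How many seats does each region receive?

The standard divisor is 18819/11 ≈ 1710.818.
Standard quotas: Oakdale 1.1036, Rivermont 5.4337, Pinehurst 1.0983, Claybrook 1.9909, Stonebridge 1.3736.
Lower quotas: Oakdale 1, Rivermont 5, Pinehurst 1, Claybrook 1, Stonebridge 1 (sum 9, leaving 2 seats).
Remainders in descending order: Claybrook 0.9909, Rivermont 0.4337, Stonebridge 0.3736, Oakdale 0.1036, Pinehurst 0.0983.
Largest remainders: Claybrook, Rivermont receive the extra seats.

Oakdale: 1, Rivermont: 6, Pinehurst: 1, Claybrook: 2, Stonebridge: 1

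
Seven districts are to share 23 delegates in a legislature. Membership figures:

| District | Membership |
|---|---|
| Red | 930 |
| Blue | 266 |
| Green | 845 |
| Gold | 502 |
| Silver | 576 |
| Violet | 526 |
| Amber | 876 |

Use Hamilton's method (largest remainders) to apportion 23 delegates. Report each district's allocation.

Red=5, Blue=1, Green=4, Gold=3, Silver=3, Violet=3, Amber=4

The standard divisor is 4521/23 ≈ 196.565.
Standard quotas: Red 4.731, Blue 1.353, Green 4.299, Gold 2.554, Silver 2.930, Violet 2.676, Amber 4.457.
Lower quotas: Red 4, Blue 1, Green 4, Gold 2, Silver 2, Violet 2, Amber 4 (sum 19, leaving 4 seats).
Remainders in descending order: Silver 0.930, Red 0.731, Violet 0.676, Gold 0.554, Amber 0.457, Blue 0.353, Green 0.299.
Largest remainders: Silver, Red, Violet, Gold receive the extra seats.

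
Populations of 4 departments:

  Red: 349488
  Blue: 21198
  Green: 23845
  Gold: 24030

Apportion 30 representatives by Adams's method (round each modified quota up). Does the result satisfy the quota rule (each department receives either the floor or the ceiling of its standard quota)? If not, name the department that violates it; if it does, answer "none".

Red

Standard quotas: Red 25.049, Blue 1.519, Green 1.709, Gold 1.722.
Adams allocation: Red 24, Blue 2, Green 2, Gold 2.
Red has quota 25.049 (lower 25, upper 26) but receives 24 — outside the quota interval.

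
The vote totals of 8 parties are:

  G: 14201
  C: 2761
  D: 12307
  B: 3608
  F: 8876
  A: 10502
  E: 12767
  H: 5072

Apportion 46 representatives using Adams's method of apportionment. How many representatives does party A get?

Standard divisor 70094/46 ≈ 1523.783; standard quotas: G 9.320, C 1.812, D 8.077, B 2.368, F 5.825, A 6.892, E 8.378, H 3.329.
Rounding up gives 10, 2, 9, 3, 6, 7, 9, 4 = 50 seats, so the divisor must be adjusted.
With modified divisor 1720: modified quotas G 8.256, C 1.605, D 7.155, B 2.098, F 5.160, A 6.106, E 7.423, H 2.949.
Rounding up: G 9, C 2, D 8, B 3, F 6, A 7, E 8, H 3 (total 46).
A receives 7.

7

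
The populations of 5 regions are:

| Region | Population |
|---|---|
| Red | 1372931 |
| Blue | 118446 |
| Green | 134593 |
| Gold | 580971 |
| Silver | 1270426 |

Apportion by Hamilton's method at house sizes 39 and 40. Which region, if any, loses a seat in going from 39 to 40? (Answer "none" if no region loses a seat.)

Green

At 39 seats: Red 15, Blue 1, Green 2, Gold 7, Silver 14.
At 40 seats: Red 16, Blue 1, Green 1, Gold 7, Silver 15.
Green drops from 2 to 1.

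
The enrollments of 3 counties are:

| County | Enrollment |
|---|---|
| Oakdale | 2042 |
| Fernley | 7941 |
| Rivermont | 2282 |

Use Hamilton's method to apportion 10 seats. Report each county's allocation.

The standard divisor is 12265/10 ≈ 1226.5.
Standard quotas: Oakdale 1.6649, Fernley 6.4745, Rivermont 1.8606.
Lower quotas: Oakdale 1, Fernley 6, Rivermont 1 (sum 8, leaving 2 seats).
Remainders in descending order: Rivermont 0.8606, Oakdale 0.6649, Fernley 0.4745.
The surplus seats go to Rivermont, Oakdale.

Oakdale 2; Fernley 6; Rivermont 2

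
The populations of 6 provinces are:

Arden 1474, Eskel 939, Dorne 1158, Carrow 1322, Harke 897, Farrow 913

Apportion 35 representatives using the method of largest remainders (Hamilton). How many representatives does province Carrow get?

Standard divisor: 6703 ÷ 35 ≈ 191.514.
Standard quotas: Arden 7.697, Eskel 4.903, Dorne 6.047, Carrow 6.903, Harke 4.684, Farrow 4.767.
Lower quotas: Arden 7, Eskel 4, Dorne 6, Carrow 6, Harke 4, Farrow 4 (sum 31, leaving 4 seats).
Remainders in descending order: Eskel 0.903, Carrow 0.903, Farrow 0.767, Arden 0.697, Harke 0.684, Dorne 0.047.
Largest remainders: Eskel, Carrow, Farrow, Arden receive the extra seats.
Carrow receives 7.

7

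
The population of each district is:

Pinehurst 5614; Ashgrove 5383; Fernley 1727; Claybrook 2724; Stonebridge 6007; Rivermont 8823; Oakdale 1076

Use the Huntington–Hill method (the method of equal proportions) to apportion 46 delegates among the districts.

With divisor 706: modified quotas Pinehurst 7.952, Ashgrove 7.625, Fernley 2.446, Claybrook 3.858, Stonebridge 8.508, Rivermont 12.497, Oakdale 1.524.
Geometric-mean thresholds: Pinehurst √(7·8)=7.483, Ashgrove √(7·8)=7.483, Fernley √(2·3)=2.449, Claybrook √(3·4)=3.464, Stonebridge √(8·9)=8.485, Rivermont √(12·13)=12.490, Oakdale √(1·2)=1.414.
Each quota rounded against its threshold gives Pinehurst 8, Ashgrove 8, Fernley 2, Claybrook 4, Stonebridge 9, Rivermont 13, Oakdale 2 (total 46).

Pinehurst=8; Ashgrove=8; Fernley=2; Claybrook=4; Stonebridge=9; Rivermont=13; Oakdale=2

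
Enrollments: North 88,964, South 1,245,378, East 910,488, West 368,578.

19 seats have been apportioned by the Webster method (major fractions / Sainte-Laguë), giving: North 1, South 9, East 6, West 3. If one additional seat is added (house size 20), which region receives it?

Priority for the next seat is population ÷ (current seats + 0.5).
Priorities: North 59309.333, South 131092.421, East 140075.077, West 105308.000.
Highest priority: East.

East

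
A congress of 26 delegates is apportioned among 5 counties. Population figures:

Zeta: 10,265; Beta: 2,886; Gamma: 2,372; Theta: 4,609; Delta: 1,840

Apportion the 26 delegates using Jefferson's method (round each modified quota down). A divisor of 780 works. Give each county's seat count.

With modified divisor 780: modified quotas Zeta 13.160, Beta 3.700, Gamma 3.041, Theta 5.909, Delta 2.359.
Rounding down: Zeta 13, Beta 3, Gamma 3, Theta 5, Delta 2 (total 26).

Zeta=13, Beta=3, Gamma=3, Theta=5, Delta=2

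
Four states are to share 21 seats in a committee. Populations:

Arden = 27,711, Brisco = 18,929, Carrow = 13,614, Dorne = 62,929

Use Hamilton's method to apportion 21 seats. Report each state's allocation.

Arden=5; Brisco=3; Carrow=2; Dorne=11

Total 123183; standard divisor 123183/21 ≈ 5865.857.
Standard quotas: Arden 4.7241, Brisco 3.2270, Carrow 2.3209, Dorne 10.7280.
Lower quotas: Arden 4, Brisco 3, Carrow 2, Dorne 10 (sum 19, leaving 2 seats).
Remainders in descending order: Dorne 0.7280, Arden 0.7241, Carrow 0.3209, Brisco 0.2270.
The surplus seats go to Dorne, Arden.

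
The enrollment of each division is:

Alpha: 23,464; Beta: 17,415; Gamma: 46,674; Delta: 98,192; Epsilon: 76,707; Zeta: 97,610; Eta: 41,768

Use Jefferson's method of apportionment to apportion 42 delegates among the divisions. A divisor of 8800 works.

Alpha=2, Beta=1, Gamma=5, Delta=11, Epsilon=8, Zeta=11, Eta=4

With modified divisor 8800: modified quotas Alpha 2.666, Beta 1.979, Gamma 5.304, Delta 11.158, Epsilon 8.717, Zeta 11.092, Eta 4.746.
Rounding down: Alpha 2, Beta 1, Gamma 5, Delta 11, Epsilon 8, Zeta 11, Eta 4 (total 42).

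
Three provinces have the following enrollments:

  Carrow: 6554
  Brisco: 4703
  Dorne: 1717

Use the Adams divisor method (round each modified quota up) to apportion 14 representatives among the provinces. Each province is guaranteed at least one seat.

Carrow=7, Brisco=5, Dorne=2

Standard divisor 12974/14 ≈ 926.714; standard quotas: Carrow 7.072, Brisco 5.075, Dorne 1.853.
Rounding up gives 8, 6, 2 = 16 seats, so the divisor must be adjusted.
With modified divisor 1000: modified quotas Carrow 6.554, Brisco 4.703, Dorne 1.717.
Rounding up: Carrow 7, Brisco 5, Dorne 2 (total 14).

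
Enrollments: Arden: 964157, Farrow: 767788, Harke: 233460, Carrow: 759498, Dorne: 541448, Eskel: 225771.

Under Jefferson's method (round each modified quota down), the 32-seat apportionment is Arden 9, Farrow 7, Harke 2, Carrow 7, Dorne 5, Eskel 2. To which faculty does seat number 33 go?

Arden

Priority for the next seat is population ÷ (current seats + 1).
Priorities: Arden 96415.700, Farrow 95973.500, Harke 77820.000, Carrow 94937.250, Dorne 90241.333, Eskel 75257.000.
Highest priority: Arden.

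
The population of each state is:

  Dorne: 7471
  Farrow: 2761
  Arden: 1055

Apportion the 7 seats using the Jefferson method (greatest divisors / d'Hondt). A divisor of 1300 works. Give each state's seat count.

Dorne=5; Farrow=2; Arden=0

With modified divisor 1300: modified quotas Dorne 5.747, Farrow 2.124, Arden 0.812.
Rounding down: Dorne 5, Farrow 2, Arden 0 (total 7).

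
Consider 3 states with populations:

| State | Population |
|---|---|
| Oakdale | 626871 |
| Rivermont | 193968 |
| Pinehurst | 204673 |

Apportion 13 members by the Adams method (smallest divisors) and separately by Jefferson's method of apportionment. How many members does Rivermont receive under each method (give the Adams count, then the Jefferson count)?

Adams: Oakdale 7, Rivermont 3, Pinehurst 3.
Jefferson: Oakdale 9, Rivermont 2, Pinehurst 2.
Rivermont gets 3 under Adams and 2 under Jefferson.

3 and 2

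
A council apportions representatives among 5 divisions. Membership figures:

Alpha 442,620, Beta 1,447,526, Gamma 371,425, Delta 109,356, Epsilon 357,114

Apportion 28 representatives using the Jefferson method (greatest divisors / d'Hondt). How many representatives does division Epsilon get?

Standard divisor 2728041/28 ≈ 97430.036; standard quotas: Alpha 4.543, Beta 14.857, Gamma 3.812, Delta 1.122, Epsilon 3.665.
Rounding down gives 4, 14, 3, 1, 3 = 25 seats, so the divisor must be adjusted.
With modified divisor 89900: modified quotas Alpha 4.923, Beta 16.102, Gamma 4.132, Delta 1.216, Epsilon 3.972.
Rounding down: Alpha 4, Beta 16, Gamma 4, Delta 1, Epsilon 3 (total 28).
Epsilon receives 3.

3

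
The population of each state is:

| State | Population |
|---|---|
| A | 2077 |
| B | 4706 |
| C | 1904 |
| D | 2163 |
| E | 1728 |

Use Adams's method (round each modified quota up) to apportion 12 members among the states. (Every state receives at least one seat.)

Standard divisor 12578/12 ≈ 1048.167; standard quotas: A 1.982, B 4.490, C 1.817, D 2.064, E 1.649.
Rounding up gives 2, 5, 2, 3, 2 = 14 seats, so the divisor must be adjusted.
With modified divisor 1400: modified quotas A 1.484, B 3.361, C 1.360, D 1.545, E 1.234.
Rounding up: A 2, B 4, C 2, D 2, E 2 (total 12).

A 2, B 4, C 2, D 2, E 2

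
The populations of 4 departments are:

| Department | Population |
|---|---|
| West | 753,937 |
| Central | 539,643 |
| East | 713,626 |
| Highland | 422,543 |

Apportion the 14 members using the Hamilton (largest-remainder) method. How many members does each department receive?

West 4; Central 3; East 4; Highland 3

Standard divisor: 2429749 ÷ 14 ≈ 173553.5.
Standard quotas: West 4.3441, Central 3.1094, East 4.1119, Highland 2.4347.
Lower quotas: West 4, Central 3, East 4, Highland 2 (sum 13, leaving 1 seat).
Remainders in descending order: Highland 0.4347, West 0.3441, East 0.1119, Central 0.1094.
The surplus seat goes to Highland.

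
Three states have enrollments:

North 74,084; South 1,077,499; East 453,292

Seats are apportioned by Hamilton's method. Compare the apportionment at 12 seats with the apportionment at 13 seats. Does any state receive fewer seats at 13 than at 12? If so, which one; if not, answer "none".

At 12 seats: North 1, South 8, East 3.
At 13 seats: North 0, South 9, East 4.
North drops from 1 to 0.

North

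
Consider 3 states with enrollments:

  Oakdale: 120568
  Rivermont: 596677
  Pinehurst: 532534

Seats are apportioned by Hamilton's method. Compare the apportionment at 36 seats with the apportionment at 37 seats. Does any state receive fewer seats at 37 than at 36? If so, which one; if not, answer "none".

Oakdale

At 36 seats: Oakdale 4, Rivermont 17, Pinehurst 15.
At 37 seats: Oakdale 3, Rivermont 18, Pinehurst 16.
Oakdale drops from 4 to 3.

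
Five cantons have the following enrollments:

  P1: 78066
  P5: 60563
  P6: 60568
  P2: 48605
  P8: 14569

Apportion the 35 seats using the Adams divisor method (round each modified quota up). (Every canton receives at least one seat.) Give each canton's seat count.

P1=10, P5=8, P6=8, P2=7, P8=2

Standard divisor 262371/35 ≈ 7496.314; standard quotas: P1 10.414, P5 8.079, P6 8.080, P2 6.484, P8 1.943.
Rounding up gives 11, 9, 9, 7, 2 = 38 seats, so the divisor must be adjusted.
With modified divisor 8000: modified quotas P1 9.758, P5 7.570, P6 7.571, P2 6.076, P8 1.821.
Rounding up: P1 10, P5 8, P6 8, P2 7, P8 2 (total 35).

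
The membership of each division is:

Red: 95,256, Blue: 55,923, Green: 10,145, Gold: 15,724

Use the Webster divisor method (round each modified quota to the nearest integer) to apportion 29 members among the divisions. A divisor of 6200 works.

With modified divisor 6200: modified quotas Red 15.364, Blue 9.020, Green 1.636, Gold 2.536.
Rounding to the nearest integer: Red 15, Blue 9, Green 2, Gold 3 (total 29).

Red 15, Blue 9, Green 2, Gold 3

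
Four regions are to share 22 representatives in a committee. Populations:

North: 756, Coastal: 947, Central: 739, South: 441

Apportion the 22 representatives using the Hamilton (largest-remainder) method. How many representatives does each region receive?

North 6, Coastal 7, Central 6, South 3

Standard divisor: 2883 ÷ 22 ≈ 131.045.
Standard quotas: North 5.769, Coastal 7.227, Central 5.639, South 3.365.
Lower quotas: North 5, Coastal 7, Central 5, South 3 (sum 20, leaving 2 seats).
Remainders in descending order: North 0.769, Central 0.639, South 0.365, Coastal 0.227.
The surplus seats go to North, Central.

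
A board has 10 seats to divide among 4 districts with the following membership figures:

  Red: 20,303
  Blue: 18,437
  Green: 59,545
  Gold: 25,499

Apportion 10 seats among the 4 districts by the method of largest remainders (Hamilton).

Red: 2, Blue: 1, Green: 5, Gold: 2

Standard divisor: 123784 ÷ 10 ≈ 12378.4.
Standard quotas: Red 1.6402, Blue 1.4894, Green 4.8104, Gold 2.0600.
Lower quotas: Red 1, Blue 1, Green 4, Gold 2 (sum 8, leaving 2 seats).
Remainders in descending order: Green 0.8104, Red 0.6402, Blue 0.4894, Gold 0.0600.
The surplus seats go to Green, Red.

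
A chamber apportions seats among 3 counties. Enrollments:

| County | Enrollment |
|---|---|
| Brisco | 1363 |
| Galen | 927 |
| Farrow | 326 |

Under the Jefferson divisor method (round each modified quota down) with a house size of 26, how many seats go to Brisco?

14

Standard divisor 2616/26 ≈ 100.615; standard quotas: Brisco 13.547, Galen 9.213, Farrow 3.240.
Rounding down gives 13, 9, 3 = 25 seats, so the divisor must be adjusted.
With modified divisor 95: modified quotas Brisco 14.347, Galen 9.758, Farrow 3.432.
Rounding down: Brisco 14, Galen 9, Farrow 3 (total 26).
Brisco receives 14.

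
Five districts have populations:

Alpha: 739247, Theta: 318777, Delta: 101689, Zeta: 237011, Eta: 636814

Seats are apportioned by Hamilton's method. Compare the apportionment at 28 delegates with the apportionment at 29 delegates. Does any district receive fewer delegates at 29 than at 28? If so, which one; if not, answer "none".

At 28 seats: Alpha 10, Theta 4, Delta 2, Zeta 3, Eta 9.
At 29 seats: Alpha 11, Theta 5, Delta 1, Zeta 3, Eta 9.
Delta drops from 2 to 1.

Delta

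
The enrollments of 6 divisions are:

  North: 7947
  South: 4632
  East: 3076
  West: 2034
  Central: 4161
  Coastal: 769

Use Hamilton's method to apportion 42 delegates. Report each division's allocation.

The standard divisor is 22619/42 ≈ 538.548.
Standard quotas: North 14.7564, South 8.6009, East 5.7117, West 3.7768, Central 7.7263, Coastal 1.4279.
Lower quotas: North 14, South 8, East 5, West 3, Central 7, Coastal 1 (sum 38, leaving 4 seats).
Remainders in descending order: West 0.7768, North 0.7564, Central 0.7263, East 0.7117, South 0.6009, Coastal 0.4279.
Largest remainders: West, North, Central, East receive the extra seats.

North: 15, South: 8, East: 6, West: 4, Central: 8, Coastal: 1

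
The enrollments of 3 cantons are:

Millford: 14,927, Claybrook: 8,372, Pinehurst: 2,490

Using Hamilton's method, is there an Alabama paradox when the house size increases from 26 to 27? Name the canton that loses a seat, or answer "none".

At 26 seats: Millford 15, Claybrook 8, Pinehurst 3.
At 27 seats: Millford 16, Claybrook 9, Pinehurst 2.
Pinehurst drops from 3 to 2.

Pinehurst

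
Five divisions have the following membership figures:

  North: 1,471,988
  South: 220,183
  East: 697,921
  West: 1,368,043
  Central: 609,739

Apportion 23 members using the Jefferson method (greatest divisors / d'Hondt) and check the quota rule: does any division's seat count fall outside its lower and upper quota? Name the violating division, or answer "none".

Standard quotas: North 7.751, South 1.159, East 3.675, West 7.204, Central 3.211.
Jefferson allocation: North 8, South 1, East 4, West 7, Central 3.
Every allocation lies between the lower and upper quota.

none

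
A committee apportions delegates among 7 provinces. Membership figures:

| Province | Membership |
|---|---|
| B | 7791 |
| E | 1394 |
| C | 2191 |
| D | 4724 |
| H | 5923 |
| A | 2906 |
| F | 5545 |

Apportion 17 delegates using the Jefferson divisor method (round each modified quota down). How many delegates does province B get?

5

Standard divisor 30474/17 ≈ 1792.588; standard quotas: B 4.346, E 0.778, C 1.222, D 2.635, H 3.304, A 1.621, F 3.093.
Rounding down gives 4, 0, 1, 2, 3, 1, 3 = 14 seats, so the divisor must be adjusted.
With modified divisor 1470: modified quotas B 5.300, E 0.948, C 1.490, D 3.214, H 4.029, A 1.977, F 3.772.
Rounding down: B 5, E 0, C 1, D 3, H 4, A 1, F 3 (total 17).
B receives 5.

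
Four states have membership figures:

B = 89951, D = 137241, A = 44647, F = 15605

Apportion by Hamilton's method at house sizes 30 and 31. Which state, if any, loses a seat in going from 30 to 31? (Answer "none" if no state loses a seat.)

At 30 seats: B 9, D 14, A 5, F 2.
At 31 seats: B 10, D 15, A 5, F 1.
F drops from 2 to 1.

F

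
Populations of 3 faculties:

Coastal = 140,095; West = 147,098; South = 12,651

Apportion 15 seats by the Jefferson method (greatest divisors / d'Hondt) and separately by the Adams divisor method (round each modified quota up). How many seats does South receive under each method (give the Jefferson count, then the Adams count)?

0 and 1

Jefferson: Coastal 7, West 8, South 0.
Adams: Coastal 7, West 7, South 1.
South gets 0 under Jefferson and 1 under Adams.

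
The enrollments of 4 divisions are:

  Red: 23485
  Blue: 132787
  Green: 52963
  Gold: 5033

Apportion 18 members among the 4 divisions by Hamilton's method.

Red: 2; Blue: 11; Green: 5; Gold: 0

The standard divisor is 214268/18 ≈ 11903.778.
Standard quotas: Red 1.9729, Blue 11.1550, Green 4.4493, Gold 0.4228.
Lower quotas: Red 1, Blue 11, Green 4, Gold 0 (sum 16, leaving 2 seats).
Remainders in descending order: Red 0.9729, Green 0.4493, Gold 0.4228, Blue 0.1550.
Largest remainders: Red, Green receive the extra seats.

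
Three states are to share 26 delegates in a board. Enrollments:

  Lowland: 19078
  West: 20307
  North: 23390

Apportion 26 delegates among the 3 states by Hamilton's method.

The standard divisor is 62775/26 ≈ 2414.423.
Standard quotas: Lowland 7.9017, West 8.4107, North 9.6876.
Lower quotas: Lowland 7, West 8, North 9 (sum 24, leaving 2 seats).
Remainders in descending order: Lowland 0.9017, North 0.6876, West 0.4107.
The surplus seats go to Lowland, North.

Lowland 8, West 8, North 10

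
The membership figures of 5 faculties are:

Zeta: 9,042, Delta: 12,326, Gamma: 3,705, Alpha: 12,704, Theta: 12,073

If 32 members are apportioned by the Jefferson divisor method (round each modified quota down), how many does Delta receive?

8

Standard divisor 49850/32 ≈ 1557.812; standard quotas: Zeta 5.804, Delta 7.912, Gamma 2.378, Alpha 8.155, Theta 7.750.
Rounding down gives 5, 7, 2, 8, 7 = 29 seats, so the divisor must be adjusted.
With modified divisor 1500: modified quotas Zeta 6.028, Delta 8.217, Gamma 2.470, Alpha 8.469, Theta 8.049.
Rounding down: Zeta 6, Delta 8, Gamma 2, Alpha 8, Theta 8 (total 32).
Delta receives 8.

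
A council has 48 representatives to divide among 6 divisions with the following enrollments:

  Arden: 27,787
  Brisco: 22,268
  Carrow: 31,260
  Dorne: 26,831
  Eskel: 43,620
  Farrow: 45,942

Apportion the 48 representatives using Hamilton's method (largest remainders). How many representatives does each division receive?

The standard divisor is 197708/48 ≈ 4118.917.
Standard quotas: Arden 6.7462, Brisco 5.4063, Carrow 7.5894, Dorne 6.5141, Eskel 10.5902, Farrow 11.1539.
Lower quotas: Arden 6, Brisco 5, Carrow 7, Dorne 6, Eskel 10, Farrow 11 (sum 45, leaving 3 seats).
Remainders in descending order: Arden 0.7462, Eskel 0.5902, Carrow 0.5894, Dorne 0.5141, Brisco 0.4063, Farrow 0.1539.
Largest remainders: Arden, Eskel, Carrow receive the extra seats.

Arden=7, Brisco=5, Carrow=8, Dorne=6, Eskel=11, Farrow=11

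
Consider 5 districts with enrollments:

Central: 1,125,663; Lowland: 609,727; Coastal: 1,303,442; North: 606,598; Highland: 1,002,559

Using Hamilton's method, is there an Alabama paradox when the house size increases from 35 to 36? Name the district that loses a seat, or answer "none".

North

At 35 seats: Central 8, Lowland 5, Coastal 10, North 5, Highland 7.
At 36 seats: Central 9, Lowland 5, Coastal 10, North 4, Highland 8.
North drops from 5 to 4.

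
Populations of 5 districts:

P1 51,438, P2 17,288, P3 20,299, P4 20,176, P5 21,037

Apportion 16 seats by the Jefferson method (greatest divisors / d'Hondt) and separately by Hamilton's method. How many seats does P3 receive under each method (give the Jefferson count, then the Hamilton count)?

Jefferson: P1 7, P2 2, P3 2, P4 2, P5 3.
Hamilton: P1 6, P2 2, P3 3, P4 2, P5 3.
P3 gets 2 under Jefferson and 3 under Hamilton.

2 and 3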